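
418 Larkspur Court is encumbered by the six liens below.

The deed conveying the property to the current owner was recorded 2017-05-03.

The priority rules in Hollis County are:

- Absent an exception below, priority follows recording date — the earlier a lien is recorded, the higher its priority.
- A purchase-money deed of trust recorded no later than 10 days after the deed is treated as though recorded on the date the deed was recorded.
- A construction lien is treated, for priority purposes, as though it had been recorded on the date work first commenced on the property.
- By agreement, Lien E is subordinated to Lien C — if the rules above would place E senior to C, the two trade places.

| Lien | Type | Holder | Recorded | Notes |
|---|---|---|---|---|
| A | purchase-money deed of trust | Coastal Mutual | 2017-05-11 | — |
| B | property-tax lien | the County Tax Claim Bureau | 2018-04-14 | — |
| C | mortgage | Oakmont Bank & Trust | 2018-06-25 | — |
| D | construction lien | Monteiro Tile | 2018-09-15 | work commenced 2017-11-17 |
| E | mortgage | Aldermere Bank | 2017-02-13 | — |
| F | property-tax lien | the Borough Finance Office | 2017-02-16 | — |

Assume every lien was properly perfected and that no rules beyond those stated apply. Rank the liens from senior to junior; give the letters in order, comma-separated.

First, effective dates: A was recorded within the 10-day window, so its effective date is the deed date 2017-05-03; D relates back to 2017-11-17 (work commenced).
By effective date: E (2017-02-13), F (2017-02-16), A (2017-05-03), D (2017-11-17), B (2018-04-14), C (2018-06-25).
E would otherwise be senior to C, so under the subordination agreement E and C exchange positions.

C, F, A, D, B, E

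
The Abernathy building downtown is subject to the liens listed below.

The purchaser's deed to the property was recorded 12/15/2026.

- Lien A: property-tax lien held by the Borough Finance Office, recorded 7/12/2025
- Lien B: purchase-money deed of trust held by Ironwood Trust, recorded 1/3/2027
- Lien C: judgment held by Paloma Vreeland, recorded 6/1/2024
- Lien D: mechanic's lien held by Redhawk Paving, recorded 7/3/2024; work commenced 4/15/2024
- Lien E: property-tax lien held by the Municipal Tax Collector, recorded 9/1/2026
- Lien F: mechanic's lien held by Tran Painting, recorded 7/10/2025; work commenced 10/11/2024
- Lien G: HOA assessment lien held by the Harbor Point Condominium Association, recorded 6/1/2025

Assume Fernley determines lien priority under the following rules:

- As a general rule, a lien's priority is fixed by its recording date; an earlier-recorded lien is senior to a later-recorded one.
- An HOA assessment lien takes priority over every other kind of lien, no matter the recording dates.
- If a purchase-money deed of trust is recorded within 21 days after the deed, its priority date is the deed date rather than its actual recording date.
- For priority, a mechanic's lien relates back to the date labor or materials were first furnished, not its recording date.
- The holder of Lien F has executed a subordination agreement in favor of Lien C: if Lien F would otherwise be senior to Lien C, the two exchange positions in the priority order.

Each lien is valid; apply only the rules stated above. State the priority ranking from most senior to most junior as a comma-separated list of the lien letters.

Effective dates: B was recorded within the 21-day window, so its effective date is the deed date 12/15/2026; D is treated as recorded 4/15/2024, the work-commencement date; F's effective date is 10/11/2024, when work began.
G is an HOA assessment lien, so it outranks all other liens regardless of date.
The other liens, earliest effective date first: D (4/15/2024), C (6/1/2024), F (10/11/2024), A (7/12/2025), E (9/1/2026), B (12/15/2026).
F already ranks below C; the subordination has no effect.

G, D, C, F, A, E, B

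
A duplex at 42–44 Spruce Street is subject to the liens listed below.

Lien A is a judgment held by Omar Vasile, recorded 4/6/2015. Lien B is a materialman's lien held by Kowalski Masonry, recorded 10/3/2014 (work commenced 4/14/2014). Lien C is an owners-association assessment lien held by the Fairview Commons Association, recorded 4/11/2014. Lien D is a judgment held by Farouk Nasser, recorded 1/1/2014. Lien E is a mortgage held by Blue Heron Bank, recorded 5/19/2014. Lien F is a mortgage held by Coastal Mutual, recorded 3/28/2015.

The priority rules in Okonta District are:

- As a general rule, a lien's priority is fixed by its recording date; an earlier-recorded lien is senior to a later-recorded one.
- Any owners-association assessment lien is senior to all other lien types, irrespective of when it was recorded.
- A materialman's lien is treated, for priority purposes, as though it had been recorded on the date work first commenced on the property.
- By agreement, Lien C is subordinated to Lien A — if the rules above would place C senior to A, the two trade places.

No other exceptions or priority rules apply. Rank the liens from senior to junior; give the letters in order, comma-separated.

A, D, B, E, F, C

First, effective dates: B relates back to 4/14/2014 (work commenced).
C, as an owners-association assessment lien, has superpriority and ranks first.
Ordering the rest by effective date: D (1/1/2014), B (4/14/2014), E (5/19/2014), F (3/28/2015), A (4/6/2015).
C is senior to A before the subordination, so the two trade places.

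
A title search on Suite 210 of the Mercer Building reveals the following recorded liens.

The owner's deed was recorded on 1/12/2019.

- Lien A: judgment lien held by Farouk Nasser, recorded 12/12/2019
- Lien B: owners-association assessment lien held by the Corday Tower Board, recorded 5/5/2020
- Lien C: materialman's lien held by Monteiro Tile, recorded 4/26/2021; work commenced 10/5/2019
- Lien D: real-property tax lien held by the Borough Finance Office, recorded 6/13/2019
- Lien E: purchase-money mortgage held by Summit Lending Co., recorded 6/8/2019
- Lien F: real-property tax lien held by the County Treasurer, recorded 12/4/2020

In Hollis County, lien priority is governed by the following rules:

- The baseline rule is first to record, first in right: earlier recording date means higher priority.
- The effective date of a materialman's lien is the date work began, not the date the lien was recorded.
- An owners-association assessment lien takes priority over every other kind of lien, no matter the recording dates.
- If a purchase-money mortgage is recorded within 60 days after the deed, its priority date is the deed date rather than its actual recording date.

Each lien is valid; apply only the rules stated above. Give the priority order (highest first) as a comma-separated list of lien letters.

First, effective dates: C relates back to 10/5/2019 (work commenced); E was recorded 147 days after the deed — beyond 60 days — so no relation-back applies.
As an owners-association assessment lien, B is senior to every other lien.
The other liens, earliest effective date first: E (6/8/2019), D (6/13/2019), C (10/5/2019), A (12/12/2019), F (12/4/2020).

B, E, D, C, A, F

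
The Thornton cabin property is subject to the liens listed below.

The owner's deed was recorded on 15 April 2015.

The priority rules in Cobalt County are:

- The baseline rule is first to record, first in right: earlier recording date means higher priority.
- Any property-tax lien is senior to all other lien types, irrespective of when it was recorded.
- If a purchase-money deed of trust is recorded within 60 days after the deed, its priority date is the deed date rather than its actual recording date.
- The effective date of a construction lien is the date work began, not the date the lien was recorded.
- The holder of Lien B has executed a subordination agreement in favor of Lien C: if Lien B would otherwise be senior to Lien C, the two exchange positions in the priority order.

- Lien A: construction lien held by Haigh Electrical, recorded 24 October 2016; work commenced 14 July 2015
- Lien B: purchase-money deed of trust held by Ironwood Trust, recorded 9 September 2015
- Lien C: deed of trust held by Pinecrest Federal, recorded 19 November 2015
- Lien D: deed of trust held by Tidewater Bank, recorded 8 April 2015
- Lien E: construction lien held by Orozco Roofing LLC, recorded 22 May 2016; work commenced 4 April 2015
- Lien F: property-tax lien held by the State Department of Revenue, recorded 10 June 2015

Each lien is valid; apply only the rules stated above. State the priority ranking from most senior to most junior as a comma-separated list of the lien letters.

F, E, D, A, C, B

Adjusting effective dates: A relates back to 14 July 2015 (work commenced); B was recorded 147 days after the deed — beyond 60 days — so no relation-back applies; E's effective date is 4 April 2015, when work began.
F is a property-tax lien and takes priority over every other lien.
Remaining liens by effective date: E (4 April 2015), D (8 April 2015), A (14 July 2015), B (9 September 2015), C (19 November 2015).
B is senior to C before the subordination, so the two trade places.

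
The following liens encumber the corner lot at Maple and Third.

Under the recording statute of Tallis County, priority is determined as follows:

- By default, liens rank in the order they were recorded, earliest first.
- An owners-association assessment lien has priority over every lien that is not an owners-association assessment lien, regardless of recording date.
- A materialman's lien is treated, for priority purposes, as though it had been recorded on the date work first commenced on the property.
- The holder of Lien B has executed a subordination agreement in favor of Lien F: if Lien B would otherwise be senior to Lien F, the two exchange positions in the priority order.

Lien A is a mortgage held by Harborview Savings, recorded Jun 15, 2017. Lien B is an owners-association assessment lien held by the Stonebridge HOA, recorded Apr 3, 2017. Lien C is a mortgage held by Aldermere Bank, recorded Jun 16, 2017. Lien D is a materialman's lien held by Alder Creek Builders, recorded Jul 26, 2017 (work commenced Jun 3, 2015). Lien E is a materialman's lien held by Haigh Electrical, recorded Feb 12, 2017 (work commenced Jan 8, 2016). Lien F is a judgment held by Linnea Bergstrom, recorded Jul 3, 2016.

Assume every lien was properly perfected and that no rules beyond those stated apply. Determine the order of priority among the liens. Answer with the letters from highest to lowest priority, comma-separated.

F, D, E, B, A, C

Adjusting effective dates: D is treated as recorded Jun 3, 2015, the work-commencement date; E is treated as recorded Jan 8, 2016, the work-commencement date.
B is an owners-association assessment lien and takes priority over every other lien.
Ordering the rest by effective date: D (Jun 3, 2015), E (Jan 8, 2016), F (Jul 3, 2016), A (Jun 15, 2017), C (Jun 16, 2017).
B is senior to F before the subordination, so the two trade places.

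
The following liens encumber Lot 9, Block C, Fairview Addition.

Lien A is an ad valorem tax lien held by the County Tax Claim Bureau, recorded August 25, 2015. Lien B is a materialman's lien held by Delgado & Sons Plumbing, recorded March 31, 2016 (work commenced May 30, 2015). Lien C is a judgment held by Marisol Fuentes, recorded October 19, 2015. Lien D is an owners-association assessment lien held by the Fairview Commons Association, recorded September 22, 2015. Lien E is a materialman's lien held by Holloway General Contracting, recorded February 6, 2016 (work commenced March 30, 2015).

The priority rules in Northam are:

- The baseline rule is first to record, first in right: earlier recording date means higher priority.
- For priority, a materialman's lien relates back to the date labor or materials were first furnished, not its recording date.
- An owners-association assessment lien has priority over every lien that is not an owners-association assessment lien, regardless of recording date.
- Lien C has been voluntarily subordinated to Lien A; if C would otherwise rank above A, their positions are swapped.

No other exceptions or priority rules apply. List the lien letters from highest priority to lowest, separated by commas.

D, E, B, A, C

Adjusting effective dates: B's effective date is May 30, 2015, when work began; E relates back to March 30, 2015 (work commenced).
D, as an owners-association assessment lien, has superpriority and ranks first.
Ordering the rest by effective date: E (March 30, 2015), B (May 30, 2015), A (August 25, 2015), C (October 19, 2015).
C is already junior to A, so the subordination agreement changes nothing.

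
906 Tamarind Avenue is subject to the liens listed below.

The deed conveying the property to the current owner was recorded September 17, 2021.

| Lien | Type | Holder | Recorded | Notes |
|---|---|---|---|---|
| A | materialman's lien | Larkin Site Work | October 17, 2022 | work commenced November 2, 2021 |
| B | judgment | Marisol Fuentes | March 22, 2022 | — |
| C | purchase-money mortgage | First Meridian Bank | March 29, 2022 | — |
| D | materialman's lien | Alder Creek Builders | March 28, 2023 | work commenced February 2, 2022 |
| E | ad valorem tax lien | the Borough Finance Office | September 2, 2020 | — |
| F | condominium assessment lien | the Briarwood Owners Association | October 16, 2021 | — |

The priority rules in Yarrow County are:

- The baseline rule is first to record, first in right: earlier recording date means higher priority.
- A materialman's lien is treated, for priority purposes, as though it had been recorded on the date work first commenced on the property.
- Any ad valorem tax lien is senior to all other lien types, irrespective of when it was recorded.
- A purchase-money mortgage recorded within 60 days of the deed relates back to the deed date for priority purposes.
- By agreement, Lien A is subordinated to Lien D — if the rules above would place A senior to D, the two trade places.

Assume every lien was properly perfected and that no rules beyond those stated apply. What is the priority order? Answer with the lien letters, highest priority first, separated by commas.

E, F, D, A, B, C

Effective dates: A's effective date is November 2, 2021, when work began; C was recorded 193 days after the deed, outside the 60-day window, so it keeps its recording date; D's effective date is February 2, 2022, when work began.
E is an ad valorem tax lien and takes priority over every other lien.
Remaining liens by effective date: F (October 16, 2021), A (November 2, 2021), D (February 2, 2022), B (March 22, 2022), C (March 29, 2022).
Because A would otherwise rank above D, the subordination swaps them.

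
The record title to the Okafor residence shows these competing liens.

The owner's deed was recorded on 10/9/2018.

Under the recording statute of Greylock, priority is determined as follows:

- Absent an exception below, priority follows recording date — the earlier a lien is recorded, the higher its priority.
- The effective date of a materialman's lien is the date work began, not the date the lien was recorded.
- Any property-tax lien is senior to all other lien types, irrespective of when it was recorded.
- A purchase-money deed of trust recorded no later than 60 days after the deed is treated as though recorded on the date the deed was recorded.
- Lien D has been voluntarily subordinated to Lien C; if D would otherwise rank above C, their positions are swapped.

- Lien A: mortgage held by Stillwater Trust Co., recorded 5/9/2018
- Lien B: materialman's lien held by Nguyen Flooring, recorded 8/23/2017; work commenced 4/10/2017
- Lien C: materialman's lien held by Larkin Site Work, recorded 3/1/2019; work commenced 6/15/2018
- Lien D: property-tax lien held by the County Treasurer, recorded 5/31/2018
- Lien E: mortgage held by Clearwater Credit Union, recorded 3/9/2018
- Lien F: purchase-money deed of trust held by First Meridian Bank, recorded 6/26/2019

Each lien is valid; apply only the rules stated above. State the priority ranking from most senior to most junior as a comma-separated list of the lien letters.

C, B, E, A, D, F

Adjusting effective dates: B relates back to 4/10/2017 (work commenced); C is treated as recorded 6/15/2018, the work-commencement date; F missed the 60-day window (260 days after the deed), so its recording date stands.
D, as a property-tax lien, has superpriority and ranks first.
Among the remaining liens, by effective date: B (4/10/2017), E (3/9/2018), A (5/9/2018), C (6/15/2018), F (6/26/2019).
D would otherwise be senior to C, so under the subordination agreement D and C exchange positions.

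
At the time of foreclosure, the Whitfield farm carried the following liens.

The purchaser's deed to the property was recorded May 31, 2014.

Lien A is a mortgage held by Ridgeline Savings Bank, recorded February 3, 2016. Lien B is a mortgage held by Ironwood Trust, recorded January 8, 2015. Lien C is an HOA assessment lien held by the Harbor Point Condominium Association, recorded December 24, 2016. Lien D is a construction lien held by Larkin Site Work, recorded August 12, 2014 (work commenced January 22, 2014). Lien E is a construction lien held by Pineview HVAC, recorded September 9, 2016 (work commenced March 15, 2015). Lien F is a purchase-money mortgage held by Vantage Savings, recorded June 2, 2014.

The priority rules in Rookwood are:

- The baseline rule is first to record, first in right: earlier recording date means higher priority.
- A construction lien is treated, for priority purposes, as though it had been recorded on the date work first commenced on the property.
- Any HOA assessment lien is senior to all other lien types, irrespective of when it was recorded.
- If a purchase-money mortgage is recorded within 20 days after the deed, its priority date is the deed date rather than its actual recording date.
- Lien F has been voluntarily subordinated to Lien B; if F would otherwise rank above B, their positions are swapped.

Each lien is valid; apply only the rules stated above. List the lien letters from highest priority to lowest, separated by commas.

Effective dates: D relates back to January 22, 2014 (work commenced); E relates back to March 15, 2015 (work commenced); F's effective date is the deed date, May 31, 2014.
C is an HOA assessment lien, so it outranks all other liens regardless of date.
Among the remaining liens, by effective date: D (January 22, 2014), F (May 31, 2014), B (January 8, 2015), E (March 15, 2015), A (February 3, 2016).
F is senior to B before the subordination, so the two trade places.

C, D, B, F, E, A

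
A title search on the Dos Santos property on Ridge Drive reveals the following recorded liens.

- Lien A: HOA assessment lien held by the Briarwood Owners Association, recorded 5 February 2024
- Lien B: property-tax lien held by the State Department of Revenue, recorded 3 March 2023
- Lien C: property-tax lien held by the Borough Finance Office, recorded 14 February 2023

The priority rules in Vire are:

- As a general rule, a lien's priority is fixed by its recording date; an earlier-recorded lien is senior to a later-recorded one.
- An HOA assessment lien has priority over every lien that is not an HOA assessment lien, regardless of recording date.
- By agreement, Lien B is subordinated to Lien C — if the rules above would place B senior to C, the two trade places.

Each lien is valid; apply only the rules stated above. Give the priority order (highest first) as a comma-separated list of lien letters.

A is an HOA assessment lien and takes priority over every other lien.
Among the remaining liens, by effective date: C (14 February 2023), B (3 March 2023).
B is already junior to C, so the subordination agreement changes nothing.

A, C, B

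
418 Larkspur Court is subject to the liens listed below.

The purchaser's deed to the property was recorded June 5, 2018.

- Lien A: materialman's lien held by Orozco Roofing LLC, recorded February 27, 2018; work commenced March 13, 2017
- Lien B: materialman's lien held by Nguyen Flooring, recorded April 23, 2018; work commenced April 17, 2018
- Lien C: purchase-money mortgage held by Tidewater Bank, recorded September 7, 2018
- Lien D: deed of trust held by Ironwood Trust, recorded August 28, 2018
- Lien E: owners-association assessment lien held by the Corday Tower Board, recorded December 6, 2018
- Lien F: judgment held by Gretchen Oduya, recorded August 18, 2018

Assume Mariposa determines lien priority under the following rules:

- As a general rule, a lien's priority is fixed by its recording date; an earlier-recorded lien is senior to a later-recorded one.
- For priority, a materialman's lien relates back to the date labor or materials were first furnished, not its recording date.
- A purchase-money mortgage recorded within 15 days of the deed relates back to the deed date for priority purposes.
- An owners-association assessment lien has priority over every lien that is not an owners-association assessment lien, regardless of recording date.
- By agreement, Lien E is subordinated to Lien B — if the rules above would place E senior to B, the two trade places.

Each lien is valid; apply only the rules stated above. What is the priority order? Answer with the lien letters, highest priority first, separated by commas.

Effective dates after the stated exceptions: A's effective date is March 13, 2017, when work began; B is treated as recorded April 17, 2018, the work-commencement date; C was recorded 94 days after the deed, outside the 15-day window, so it keeps its recording date.
E is an owners-association assessment lien, so it outranks all other liens regardless of date.
Remaining liens by effective date: A (March 13, 2017), B (April 17, 2018), F (August 18, 2018), D (August 28, 2018), C (September 7, 2018).
E would otherwise be senior to B, so under the subordination agreement E and B exchange positions.

B, A, E, F, D, C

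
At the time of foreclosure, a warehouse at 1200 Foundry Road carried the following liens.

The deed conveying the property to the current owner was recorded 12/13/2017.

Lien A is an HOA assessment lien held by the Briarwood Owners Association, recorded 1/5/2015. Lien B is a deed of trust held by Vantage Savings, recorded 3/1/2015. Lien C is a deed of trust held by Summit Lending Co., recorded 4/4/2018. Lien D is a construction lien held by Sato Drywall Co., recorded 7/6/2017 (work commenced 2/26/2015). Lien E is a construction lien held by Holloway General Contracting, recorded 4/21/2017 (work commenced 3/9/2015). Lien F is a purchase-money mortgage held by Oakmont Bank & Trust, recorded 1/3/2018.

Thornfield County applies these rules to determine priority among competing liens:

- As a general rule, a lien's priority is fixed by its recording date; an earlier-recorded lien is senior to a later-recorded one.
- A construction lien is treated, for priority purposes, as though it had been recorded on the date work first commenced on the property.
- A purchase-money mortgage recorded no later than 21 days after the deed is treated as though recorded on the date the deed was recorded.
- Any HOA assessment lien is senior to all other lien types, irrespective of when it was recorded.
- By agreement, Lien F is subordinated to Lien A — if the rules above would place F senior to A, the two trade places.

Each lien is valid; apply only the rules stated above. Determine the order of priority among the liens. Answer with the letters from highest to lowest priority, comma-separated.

Effective dates after the stated exceptions: D's effective date is 2/26/2015, when work began; E is treated as recorded 3/9/2015, the work-commencement date; F was recorded within the 21-day window, so its effective date is the deed date 12/13/2017.
A is an HOA assessment lien and takes priority over every other lien.
The other liens, earliest effective date first: D (2/26/2015), B (3/1/2015), E (3/9/2015), F (12/13/2017), C (4/4/2018).
Since F is not senior to A, the subordination leaves the order unchanged.

A, D, B, E, F, C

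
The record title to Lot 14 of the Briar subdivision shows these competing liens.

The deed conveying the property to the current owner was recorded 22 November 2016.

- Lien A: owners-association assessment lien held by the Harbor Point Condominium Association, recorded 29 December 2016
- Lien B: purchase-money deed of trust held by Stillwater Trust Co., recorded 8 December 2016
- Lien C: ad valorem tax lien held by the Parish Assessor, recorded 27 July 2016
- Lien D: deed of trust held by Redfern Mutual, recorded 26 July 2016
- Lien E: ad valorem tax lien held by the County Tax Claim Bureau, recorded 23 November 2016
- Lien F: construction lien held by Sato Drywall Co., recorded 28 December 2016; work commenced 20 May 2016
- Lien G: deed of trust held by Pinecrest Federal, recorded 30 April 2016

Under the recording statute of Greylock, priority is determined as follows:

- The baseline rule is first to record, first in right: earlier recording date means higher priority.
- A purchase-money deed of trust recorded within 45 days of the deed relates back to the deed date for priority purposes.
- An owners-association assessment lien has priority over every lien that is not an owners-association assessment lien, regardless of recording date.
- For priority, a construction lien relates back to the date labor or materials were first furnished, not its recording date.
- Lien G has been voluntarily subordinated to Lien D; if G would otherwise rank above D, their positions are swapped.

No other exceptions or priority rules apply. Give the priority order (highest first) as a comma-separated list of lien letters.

A, D, F, G, C, B, E

Adjusting effective dates: B's effective date is the deed date, 22 November 2016; F's effective date is 20 May 2016, when work began.
A is an owners-association assessment lien and takes priority over every other lien.
The other liens, earliest effective date first: G (30 April 2016), F (20 May 2016), D (26 July 2016), C (27 July 2016), B (22 November 2016), E (23 November 2016).
G would otherwise be senior to D, so under the subordination agreement G and D exchange positions.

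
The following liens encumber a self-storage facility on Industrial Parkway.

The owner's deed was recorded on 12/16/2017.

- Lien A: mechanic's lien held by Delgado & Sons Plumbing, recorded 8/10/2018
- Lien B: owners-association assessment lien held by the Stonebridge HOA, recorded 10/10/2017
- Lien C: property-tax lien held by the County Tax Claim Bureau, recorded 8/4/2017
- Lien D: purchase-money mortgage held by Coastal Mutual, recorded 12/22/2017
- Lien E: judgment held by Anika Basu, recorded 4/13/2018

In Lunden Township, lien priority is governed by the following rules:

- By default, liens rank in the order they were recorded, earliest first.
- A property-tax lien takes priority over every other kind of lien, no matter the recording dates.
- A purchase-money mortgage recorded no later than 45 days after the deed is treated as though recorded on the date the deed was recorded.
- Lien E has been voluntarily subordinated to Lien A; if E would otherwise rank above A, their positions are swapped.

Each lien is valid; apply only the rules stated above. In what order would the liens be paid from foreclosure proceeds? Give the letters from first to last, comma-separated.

First, effective dates: D relates back to the deed date 12/16/2017.
C is a property-tax lien, so it outranks all other liens regardless of date.
Among the remaining liens, by effective date: B (10/10/2017), D (12/16/2017), E (4/13/2018), A (8/10/2018).
The subordination applies — E was senior to A — so E and A swap.

C, B, D, A, E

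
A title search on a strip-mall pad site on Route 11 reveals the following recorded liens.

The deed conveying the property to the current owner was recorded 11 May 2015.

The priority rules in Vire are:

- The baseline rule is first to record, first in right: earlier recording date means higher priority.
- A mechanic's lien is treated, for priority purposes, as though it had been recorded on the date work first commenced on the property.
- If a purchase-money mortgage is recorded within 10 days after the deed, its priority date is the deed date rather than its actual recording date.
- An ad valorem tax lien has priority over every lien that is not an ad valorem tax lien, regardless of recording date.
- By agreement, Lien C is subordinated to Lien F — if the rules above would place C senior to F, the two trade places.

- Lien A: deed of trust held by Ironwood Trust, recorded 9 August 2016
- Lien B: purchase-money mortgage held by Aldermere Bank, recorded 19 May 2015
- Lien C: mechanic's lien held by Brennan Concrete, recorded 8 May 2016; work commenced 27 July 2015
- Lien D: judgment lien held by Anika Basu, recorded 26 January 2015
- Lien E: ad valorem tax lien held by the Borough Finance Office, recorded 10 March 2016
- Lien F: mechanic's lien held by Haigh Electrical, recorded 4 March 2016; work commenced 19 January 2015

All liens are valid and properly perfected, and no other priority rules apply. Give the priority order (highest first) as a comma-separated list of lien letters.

E, F, D, B, C, A

Adjusting effective dates: B's effective date is the deed date, 11 May 2015; C is treated as recorded 27 July 2015, the work-commencement date; F relates back to 19 January 2015 (work commenced).
As an ad valorem tax lien, E is senior to every other lien.
Remaining liens by effective date: F (19 January 2015), D (26 January 2015), B (11 May 2015), C (27 July 2015), A (9 August 2016).
C already ranks below F; the subordination has no effect.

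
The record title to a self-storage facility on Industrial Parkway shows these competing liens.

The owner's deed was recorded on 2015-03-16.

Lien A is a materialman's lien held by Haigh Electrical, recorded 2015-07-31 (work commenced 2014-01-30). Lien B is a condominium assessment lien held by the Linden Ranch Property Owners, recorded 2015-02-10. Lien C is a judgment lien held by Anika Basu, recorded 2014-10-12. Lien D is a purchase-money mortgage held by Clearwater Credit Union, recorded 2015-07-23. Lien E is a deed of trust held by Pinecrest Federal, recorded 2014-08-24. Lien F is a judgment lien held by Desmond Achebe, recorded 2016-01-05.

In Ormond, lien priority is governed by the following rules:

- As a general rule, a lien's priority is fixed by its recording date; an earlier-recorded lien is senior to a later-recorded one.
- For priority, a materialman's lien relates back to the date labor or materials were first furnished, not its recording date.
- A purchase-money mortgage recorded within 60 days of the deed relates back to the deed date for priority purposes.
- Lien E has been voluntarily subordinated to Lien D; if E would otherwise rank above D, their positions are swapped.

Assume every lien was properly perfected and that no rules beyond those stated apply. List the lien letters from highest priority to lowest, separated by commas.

A, D, C, B, E, F

Effective dates: A relates back to 2014-01-30 (work commenced); D was recorded 129 days after the deed — beyond 60 days — so no relation-back applies.
Sorted by effective date: A (2014-01-30), E (2014-08-24), C (2014-10-12), B (2015-02-10), D (2015-07-23), F (2016-01-05).
Because E would otherwise rank above D, the subordination swaps them.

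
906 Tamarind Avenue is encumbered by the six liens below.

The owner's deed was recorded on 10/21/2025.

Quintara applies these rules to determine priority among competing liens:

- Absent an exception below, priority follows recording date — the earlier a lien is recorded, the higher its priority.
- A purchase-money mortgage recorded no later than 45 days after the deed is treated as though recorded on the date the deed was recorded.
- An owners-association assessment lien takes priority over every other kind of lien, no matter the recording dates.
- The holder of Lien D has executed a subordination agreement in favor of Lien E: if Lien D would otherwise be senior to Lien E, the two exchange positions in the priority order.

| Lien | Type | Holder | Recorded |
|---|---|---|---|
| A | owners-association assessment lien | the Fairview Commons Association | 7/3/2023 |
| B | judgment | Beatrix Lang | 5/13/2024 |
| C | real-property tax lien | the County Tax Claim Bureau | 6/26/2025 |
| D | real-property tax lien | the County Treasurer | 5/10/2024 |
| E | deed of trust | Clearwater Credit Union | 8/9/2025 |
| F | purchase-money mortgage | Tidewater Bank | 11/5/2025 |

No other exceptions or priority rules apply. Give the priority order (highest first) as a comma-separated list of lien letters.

A, E, B, C, D, F

Effective dates after the stated exceptions: F relates back to the deed date 10/21/2025.
A, as an owners-association assessment lien, has superpriority and ranks first.
The other liens, earliest effective date first: D (5/10/2024), B (5/13/2024), C (6/26/2025), E (8/9/2025), F (10/21/2025).
The subordination applies — D was senior to E — so D and E swap.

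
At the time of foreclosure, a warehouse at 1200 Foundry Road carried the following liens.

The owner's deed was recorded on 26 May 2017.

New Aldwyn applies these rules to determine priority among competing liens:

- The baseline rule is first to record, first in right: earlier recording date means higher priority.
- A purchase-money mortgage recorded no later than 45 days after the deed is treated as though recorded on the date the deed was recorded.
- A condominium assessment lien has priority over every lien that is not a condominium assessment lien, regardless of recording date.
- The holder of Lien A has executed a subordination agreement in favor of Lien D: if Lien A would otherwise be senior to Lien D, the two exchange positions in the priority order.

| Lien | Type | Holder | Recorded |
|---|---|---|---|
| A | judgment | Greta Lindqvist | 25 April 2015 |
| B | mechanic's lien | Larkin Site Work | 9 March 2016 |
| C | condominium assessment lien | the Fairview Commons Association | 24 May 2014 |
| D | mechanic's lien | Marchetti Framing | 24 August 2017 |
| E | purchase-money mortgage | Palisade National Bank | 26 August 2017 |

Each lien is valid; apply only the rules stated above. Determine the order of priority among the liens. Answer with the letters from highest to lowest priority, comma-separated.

Effective dates after the stated exceptions: E missed the 45-day window (92 days after the deed), so its recording date stands.
C, as a condominium assessment lien, has superpriority and ranks first.
The other liens, earliest effective date first: A (25 April 2015), B (9 March 2016), D (24 August 2017), E (26 August 2017).
Because A would otherwise rank above D, the subordination swaps them.

C, D, B, A, E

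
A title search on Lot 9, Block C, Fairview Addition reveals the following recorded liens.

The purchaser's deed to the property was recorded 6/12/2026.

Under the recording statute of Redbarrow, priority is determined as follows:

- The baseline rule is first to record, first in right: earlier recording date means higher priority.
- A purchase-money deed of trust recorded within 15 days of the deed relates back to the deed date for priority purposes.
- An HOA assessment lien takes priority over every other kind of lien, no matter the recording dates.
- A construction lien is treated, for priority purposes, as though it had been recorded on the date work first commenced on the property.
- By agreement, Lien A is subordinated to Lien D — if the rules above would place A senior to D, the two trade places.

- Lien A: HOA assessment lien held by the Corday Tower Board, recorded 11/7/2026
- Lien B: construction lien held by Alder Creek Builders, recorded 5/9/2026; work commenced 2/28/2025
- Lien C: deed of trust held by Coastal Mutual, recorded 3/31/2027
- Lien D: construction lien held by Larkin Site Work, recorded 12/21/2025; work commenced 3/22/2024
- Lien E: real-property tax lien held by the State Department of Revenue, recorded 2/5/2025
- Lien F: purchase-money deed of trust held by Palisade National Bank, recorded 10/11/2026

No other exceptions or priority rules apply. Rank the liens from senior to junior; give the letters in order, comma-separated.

Effective dates after the stated exceptions: B is treated as recorded 2/28/2025, the work-commencement date; D is treated as recorded 3/22/2024, the work-commencement date; F was recorded 121 days after the deed, outside the 15-day window, so it keeps its recording date.
A is an HOA assessment lien and takes priority over every other lien.
The other liens, earliest effective date first: D (3/22/2024), E (2/5/2025), B (2/28/2025), F (10/11/2026), C (3/31/2027).
The subordination applies — A was senior to D — so A and D swap.

D, A, E, B, F, C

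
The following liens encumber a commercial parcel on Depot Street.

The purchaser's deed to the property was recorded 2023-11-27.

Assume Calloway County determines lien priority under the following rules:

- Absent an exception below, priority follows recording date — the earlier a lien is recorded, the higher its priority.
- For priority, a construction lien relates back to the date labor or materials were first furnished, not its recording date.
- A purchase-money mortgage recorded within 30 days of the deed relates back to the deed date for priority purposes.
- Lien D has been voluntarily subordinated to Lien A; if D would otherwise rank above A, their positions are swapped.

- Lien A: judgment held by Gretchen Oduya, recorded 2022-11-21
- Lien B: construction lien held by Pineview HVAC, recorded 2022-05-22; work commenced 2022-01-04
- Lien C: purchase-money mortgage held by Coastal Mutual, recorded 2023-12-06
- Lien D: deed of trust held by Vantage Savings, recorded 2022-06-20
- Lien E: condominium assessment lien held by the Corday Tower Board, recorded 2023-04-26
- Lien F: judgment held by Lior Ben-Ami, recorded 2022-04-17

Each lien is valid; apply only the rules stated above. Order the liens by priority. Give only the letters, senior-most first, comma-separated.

B, F, A, D, E, C

Adjusting effective dates: B is treated as recorded 2022-01-04, the work-commencement date; C was recorded within the 30-day window, so its effective date is the deed date 2023-11-27.
By effective date, earliest first: B (2022-01-04), F (2022-04-17), D (2022-06-20), A (2022-11-21), E (2023-04-26), C (2023-11-27).
The subordination applies — D was senior to A — so D and A swap.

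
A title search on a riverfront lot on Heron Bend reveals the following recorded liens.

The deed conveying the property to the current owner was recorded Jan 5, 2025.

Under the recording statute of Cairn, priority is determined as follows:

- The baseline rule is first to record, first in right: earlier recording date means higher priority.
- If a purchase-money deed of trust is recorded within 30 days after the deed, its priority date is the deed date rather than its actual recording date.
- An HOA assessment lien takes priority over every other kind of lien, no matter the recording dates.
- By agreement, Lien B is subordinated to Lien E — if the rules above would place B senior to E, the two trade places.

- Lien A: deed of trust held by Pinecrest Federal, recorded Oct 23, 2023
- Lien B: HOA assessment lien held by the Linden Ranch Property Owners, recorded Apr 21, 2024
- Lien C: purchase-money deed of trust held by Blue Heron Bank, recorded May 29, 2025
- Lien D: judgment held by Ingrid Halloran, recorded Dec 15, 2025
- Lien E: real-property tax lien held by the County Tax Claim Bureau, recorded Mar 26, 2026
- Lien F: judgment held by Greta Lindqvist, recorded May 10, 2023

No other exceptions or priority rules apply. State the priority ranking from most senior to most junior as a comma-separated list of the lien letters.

E, F, A, C, D, B

First, effective dates: C missed the 30-day window (144 days after the deed), so its recording date stands.
As an HOA assessment lien, B is senior to every other lien.
Remaining liens by effective date: F (May 10, 2023), A (Oct 23, 2023), C (May 29, 2025), D (Dec 15, 2025), E (Mar 26, 2026).
B would otherwise be senior to E, so under the subordination agreement B and E exchange positions.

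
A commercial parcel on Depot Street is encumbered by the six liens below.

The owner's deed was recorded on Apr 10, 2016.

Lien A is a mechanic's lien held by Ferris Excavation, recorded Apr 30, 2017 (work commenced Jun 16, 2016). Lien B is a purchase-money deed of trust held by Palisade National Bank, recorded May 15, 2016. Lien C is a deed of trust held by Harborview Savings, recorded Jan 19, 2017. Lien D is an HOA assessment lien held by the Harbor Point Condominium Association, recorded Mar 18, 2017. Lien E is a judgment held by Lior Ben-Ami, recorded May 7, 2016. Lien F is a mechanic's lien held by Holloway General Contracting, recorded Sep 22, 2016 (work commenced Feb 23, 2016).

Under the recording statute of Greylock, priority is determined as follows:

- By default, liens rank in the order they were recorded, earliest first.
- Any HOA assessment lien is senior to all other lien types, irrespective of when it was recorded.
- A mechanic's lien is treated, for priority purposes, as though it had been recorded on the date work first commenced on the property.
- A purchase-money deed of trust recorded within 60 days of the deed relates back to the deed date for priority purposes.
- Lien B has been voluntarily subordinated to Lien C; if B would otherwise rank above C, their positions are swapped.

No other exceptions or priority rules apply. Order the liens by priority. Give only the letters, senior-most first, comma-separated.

D, F, C, E, A, B

Effective dates: A's effective date is Jun 16, 2016, when work began; B relates back to the deed date Apr 10, 2016; F's effective date is Feb 23, 2016, when work began.
As an HOA assessment lien, D is senior to every other lien.
Remaining liens by effective date: F (Feb 23, 2016), B (Apr 10, 2016), E (May 7, 2016), A (Jun 16, 2016), C (Jan 19, 2017).
B would otherwise be senior to C, so under the subordination agreement B and C exchange positions.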